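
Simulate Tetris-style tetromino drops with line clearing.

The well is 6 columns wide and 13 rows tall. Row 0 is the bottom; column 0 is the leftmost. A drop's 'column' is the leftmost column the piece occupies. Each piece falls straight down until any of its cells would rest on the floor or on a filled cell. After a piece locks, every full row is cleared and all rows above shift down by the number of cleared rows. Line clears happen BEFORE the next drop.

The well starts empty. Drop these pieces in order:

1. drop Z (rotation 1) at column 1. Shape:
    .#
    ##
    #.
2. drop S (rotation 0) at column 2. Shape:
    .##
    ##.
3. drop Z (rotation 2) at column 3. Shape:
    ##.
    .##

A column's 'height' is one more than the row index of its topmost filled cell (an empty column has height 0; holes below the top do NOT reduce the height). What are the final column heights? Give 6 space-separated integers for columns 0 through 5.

Drop 1: Z rot1 at col 1 lands with bottom-row=0; cleared 0 line(s) (total 0); column heights now [0 2 3 0 0 0], max=3
Drop 2: S rot0 at col 2 lands with bottom-row=3; cleared 0 line(s) (total 0); column heights now [0 2 4 5 5 0], max=5
Drop 3: Z rot2 at col 3 lands with bottom-row=5; cleared 0 line(s) (total 0); column heights now [0 2 4 7 7 6], max=7

Answer: 0 2 4 7 7 6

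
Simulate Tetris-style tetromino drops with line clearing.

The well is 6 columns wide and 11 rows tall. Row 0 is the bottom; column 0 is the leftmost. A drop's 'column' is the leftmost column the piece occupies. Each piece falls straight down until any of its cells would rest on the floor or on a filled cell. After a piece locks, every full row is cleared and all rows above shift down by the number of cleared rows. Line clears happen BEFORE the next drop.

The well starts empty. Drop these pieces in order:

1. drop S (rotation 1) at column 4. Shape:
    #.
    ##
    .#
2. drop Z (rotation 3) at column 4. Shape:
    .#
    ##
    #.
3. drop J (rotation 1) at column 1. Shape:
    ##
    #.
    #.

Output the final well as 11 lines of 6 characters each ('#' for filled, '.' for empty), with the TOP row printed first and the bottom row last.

Answer: ......
......
......
......
......
.....#
....##
....#.
.##.#.
.#..##
.#...#

Derivation:
Drop 1: S rot1 at col 4 lands with bottom-row=0; cleared 0 line(s) (total 0); column heights now [0 0 0 0 3 2], max=3
Drop 2: Z rot3 at col 4 lands with bottom-row=3; cleared 0 line(s) (total 0); column heights now [0 0 0 0 5 6], max=6
Drop 3: J rot1 at col 1 lands with bottom-row=0; cleared 0 line(s) (total 0); column heights now [0 3 3 0 5 6], max=6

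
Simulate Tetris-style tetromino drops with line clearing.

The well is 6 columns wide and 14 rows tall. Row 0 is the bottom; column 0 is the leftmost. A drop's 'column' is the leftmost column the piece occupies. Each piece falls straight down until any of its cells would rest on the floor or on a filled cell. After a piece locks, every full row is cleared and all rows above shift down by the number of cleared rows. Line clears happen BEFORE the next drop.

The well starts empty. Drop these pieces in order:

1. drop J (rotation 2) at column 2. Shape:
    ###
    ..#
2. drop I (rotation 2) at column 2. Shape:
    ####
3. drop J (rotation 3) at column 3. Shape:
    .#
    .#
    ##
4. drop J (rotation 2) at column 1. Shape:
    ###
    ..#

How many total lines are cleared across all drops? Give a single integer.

Answer: 0

Derivation:
Drop 1: J rot2 at col 2 lands with bottom-row=0; cleared 0 line(s) (total 0); column heights now [0 0 2 2 2 0], max=2
Drop 2: I rot2 at col 2 lands with bottom-row=2; cleared 0 line(s) (total 0); column heights now [0 0 3 3 3 3], max=3
Drop 3: J rot3 at col 3 lands with bottom-row=3; cleared 0 line(s) (total 0); column heights now [0 0 3 4 6 3], max=6
Drop 4: J rot2 at col 1 lands with bottom-row=4; cleared 0 line(s) (total 0); column heights now [0 6 6 6 6 3], max=6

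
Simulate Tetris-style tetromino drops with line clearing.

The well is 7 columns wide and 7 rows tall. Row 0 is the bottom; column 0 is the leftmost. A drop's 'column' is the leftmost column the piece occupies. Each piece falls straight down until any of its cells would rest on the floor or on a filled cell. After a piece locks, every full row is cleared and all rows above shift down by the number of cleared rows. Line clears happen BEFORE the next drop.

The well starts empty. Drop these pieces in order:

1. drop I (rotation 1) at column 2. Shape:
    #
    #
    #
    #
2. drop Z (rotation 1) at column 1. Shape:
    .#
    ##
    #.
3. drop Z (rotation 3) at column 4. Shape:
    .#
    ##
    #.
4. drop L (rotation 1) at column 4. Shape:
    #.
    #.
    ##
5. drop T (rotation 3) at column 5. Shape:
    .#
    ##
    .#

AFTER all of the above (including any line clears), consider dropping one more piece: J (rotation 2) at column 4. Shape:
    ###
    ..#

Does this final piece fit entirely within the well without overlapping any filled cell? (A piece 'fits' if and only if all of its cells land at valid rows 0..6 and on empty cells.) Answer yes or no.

Drop 1: I rot1 at col 2 lands with bottom-row=0; cleared 0 line(s) (total 0); column heights now [0 0 4 0 0 0 0], max=4
Drop 2: Z rot1 at col 1 lands with bottom-row=3; cleared 0 line(s) (total 0); column heights now [0 5 6 0 0 0 0], max=6
Drop 3: Z rot3 at col 4 lands with bottom-row=0; cleared 0 line(s) (total 0); column heights now [0 5 6 0 2 3 0], max=6
Drop 4: L rot1 at col 4 lands with bottom-row=3; cleared 0 line(s) (total 0); column heights now [0 5 6 0 6 4 0], max=6
Drop 5: T rot3 at col 5 lands with bottom-row=3; cleared 0 line(s) (total 0); column heights now [0 5 6 0 6 5 6], max=6
Test piece J rot2 at col 4 (width 3): heights before test = [0 5 6 0 6 5 6]; fits = False

Answer: no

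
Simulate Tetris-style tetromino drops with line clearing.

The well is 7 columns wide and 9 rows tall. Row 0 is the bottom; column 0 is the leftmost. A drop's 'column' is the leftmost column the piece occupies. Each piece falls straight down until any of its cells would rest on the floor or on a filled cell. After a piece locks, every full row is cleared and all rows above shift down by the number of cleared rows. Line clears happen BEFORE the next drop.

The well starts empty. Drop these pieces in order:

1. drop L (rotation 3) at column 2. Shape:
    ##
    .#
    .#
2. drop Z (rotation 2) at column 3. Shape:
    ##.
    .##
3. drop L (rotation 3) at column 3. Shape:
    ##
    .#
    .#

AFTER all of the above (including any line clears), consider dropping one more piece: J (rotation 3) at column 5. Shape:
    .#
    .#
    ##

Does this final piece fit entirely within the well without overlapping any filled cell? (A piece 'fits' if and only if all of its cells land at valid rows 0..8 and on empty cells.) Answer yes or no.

Drop 1: L rot3 at col 2 lands with bottom-row=0; cleared 0 line(s) (total 0); column heights now [0 0 3 3 0 0 0], max=3
Drop 2: Z rot2 at col 3 lands with bottom-row=2; cleared 0 line(s) (total 0); column heights now [0 0 3 4 4 3 0], max=4
Drop 3: L rot3 at col 3 lands with bottom-row=4; cleared 0 line(s) (total 0); column heights now [0 0 3 7 7 3 0], max=7
Test piece J rot3 at col 5 (width 2): heights before test = [0 0 3 7 7 3 0]; fits = True

Answer: yes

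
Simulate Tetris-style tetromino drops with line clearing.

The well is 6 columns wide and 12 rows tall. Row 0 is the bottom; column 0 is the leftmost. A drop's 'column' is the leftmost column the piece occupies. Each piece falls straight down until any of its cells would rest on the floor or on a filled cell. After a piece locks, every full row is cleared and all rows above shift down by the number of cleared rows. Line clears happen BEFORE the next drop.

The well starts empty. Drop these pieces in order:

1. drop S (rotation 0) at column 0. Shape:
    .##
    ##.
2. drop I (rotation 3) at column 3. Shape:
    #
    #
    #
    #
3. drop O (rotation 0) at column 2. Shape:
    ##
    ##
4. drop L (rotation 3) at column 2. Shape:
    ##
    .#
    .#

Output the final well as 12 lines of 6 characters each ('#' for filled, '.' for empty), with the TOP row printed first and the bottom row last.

Drop 1: S rot0 at col 0 lands with bottom-row=0; cleared 0 line(s) (total 0); column heights now [1 2 2 0 0 0], max=2
Drop 2: I rot3 at col 3 lands with bottom-row=0; cleared 0 line(s) (total 0); column heights now [1 2 2 4 0 0], max=4
Drop 3: O rot0 at col 2 lands with bottom-row=4; cleared 0 line(s) (total 0); column heights now [1 2 6 6 0 0], max=6
Drop 4: L rot3 at col 2 lands with bottom-row=6; cleared 0 line(s) (total 0); column heights now [1 2 9 9 0 0], max=9

Answer: ......
......
......
..##..
...#..
...#..
..##..
..##..
...#..
...#..
.###..
##.#..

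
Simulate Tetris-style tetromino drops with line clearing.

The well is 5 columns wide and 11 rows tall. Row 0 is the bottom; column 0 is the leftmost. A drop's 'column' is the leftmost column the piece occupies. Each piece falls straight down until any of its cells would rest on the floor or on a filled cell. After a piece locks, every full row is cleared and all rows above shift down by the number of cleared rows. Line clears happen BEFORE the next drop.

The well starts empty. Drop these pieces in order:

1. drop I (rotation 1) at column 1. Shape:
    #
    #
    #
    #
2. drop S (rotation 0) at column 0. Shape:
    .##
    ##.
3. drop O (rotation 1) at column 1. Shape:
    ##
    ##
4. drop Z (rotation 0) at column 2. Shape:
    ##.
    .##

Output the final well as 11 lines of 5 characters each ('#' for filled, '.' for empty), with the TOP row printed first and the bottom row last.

Answer: .....
.....
..##.
.####
.##..
.##..
##...
.#...
.#...
.#...
.#...

Derivation:
Drop 1: I rot1 at col 1 lands with bottom-row=0; cleared 0 line(s) (total 0); column heights now [0 4 0 0 0], max=4
Drop 2: S rot0 at col 0 lands with bottom-row=4; cleared 0 line(s) (total 0); column heights now [5 6 6 0 0], max=6
Drop 3: O rot1 at col 1 lands with bottom-row=6; cleared 0 line(s) (total 0); column heights now [5 8 8 0 0], max=8
Drop 4: Z rot0 at col 2 lands with bottom-row=7; cleared 0 line(s) (total 0); column heights now [5 8 9 9 8], max=9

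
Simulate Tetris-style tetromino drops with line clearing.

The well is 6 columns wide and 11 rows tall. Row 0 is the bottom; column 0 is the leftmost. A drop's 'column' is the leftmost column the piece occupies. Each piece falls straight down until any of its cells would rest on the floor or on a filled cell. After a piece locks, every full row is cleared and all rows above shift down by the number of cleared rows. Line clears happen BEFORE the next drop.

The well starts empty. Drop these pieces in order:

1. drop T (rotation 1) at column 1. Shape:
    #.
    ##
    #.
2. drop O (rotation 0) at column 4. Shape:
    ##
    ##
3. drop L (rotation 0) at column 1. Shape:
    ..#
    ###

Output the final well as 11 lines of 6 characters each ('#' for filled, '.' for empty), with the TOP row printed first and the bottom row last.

Answer: ......
......
......
......
......
......
...#..
.###..
.#....
.##.##
.#..##

Derivation:
Drop 1: T rot1 at col 1 lands with bottom-row=0; cleared 0 line(s) (total 0); column heights now [0 3 2 0 0 0], max=3
Drop 2: O rot0 at col 4 lands with bottom-row=0; cleared 0 line(s) (total 0); column heights now [0 3 2 0 2 2], max=3
Drop 3: L rot0 at col 1 lands with bottom-row=3; cleared 0 line(s) (total 0); column heights now [0 4 4 5 2 2], max=5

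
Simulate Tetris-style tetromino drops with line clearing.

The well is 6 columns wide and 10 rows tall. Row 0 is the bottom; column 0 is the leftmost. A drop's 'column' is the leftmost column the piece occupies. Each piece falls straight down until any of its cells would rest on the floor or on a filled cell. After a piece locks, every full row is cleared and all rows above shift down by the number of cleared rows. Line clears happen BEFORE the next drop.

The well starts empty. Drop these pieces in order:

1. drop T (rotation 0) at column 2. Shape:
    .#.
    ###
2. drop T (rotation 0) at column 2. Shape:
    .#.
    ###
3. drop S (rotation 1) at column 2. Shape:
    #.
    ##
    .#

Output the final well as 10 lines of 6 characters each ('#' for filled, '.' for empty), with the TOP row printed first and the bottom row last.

Drop 1: T rot0 at col 2 lands with bottom-row=0; cleared 0 line(s) (total 0); column heights now [0 0 1 2 1 0], max=2
Drop 2: T rot0 at col 2 lands with bottom-row=2; cleared 0 line(s) (total 0); column heights now [0 0 3 4 3 0], max=4
Drop 3: S rot1 at col 2 lands with bottom-row=4; cleared 0 line(s) (total 0); column heights now [0 0 7 6 3 0], max=7

Answer: ......
......
......
..#...
..##..
...#..
...#..
..###.
...#..
..###.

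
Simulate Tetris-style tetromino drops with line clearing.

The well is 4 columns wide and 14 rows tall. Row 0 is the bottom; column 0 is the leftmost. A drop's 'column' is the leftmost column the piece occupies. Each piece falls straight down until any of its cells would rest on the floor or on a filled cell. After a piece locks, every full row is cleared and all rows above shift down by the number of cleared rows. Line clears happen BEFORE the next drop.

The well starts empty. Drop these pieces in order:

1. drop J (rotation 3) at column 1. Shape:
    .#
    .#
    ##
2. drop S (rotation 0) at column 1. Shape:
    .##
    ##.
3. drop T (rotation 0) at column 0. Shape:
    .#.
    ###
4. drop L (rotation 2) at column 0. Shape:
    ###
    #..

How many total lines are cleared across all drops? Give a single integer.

Answer: 0

Derivation:
Drop 1: J rot3 at col 1 lands with bottom-row=0; cleared 0 line(s) (total 0); column heights now [0 1 3 0], max=3
Drop 2: S rot0 at col 1 lands with bottom-row=3; cleared 0 line(s) (total 0); column heights now [0 4 5 5], max=5
Drop 3: T rot0 at col 0 lands with bottom-row=5; cleared 0 line(s) (total 0); column heights now [6 7 6 5], max=7
Drop 4: L rot2 at col 0 lands with bottom-row=6; cleared 0 line(s) (total 0); column heights now [8 8 8 5], max=8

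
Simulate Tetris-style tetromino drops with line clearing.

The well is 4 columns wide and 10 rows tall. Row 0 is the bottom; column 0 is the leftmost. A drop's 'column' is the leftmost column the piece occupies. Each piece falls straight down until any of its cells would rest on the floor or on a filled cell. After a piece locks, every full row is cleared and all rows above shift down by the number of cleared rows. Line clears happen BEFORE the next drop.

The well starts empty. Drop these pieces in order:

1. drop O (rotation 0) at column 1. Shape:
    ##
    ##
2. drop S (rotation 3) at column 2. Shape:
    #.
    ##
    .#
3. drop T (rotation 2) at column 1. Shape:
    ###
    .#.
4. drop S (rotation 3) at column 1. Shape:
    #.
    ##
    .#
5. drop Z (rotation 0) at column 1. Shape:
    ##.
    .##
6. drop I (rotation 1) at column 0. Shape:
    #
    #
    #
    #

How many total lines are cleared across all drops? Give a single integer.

Answer: 1

Derivation:
Drop 1: O rot0 at col 1 lands with bottom-row=0; cleared 0 line(s) (total 0); column heights now [0 2 2 0], max=2
Drop 2: S rot3 at col 2 lands with bottom-row=1; cleared 0 line(s) (total 0); column heights now [0 2 4 3], max=4
Drop 3: T rot2 at col 1 lands with bottom-row=4; cleared 0 line(s) (total 0); column heights now [0 6 6 6], max=6
Drop 4: S rot3 at col 1 lands with bottom-row=6; cleared 0 line(s) (total 0); column heights now [0 9 8 6], max=9
Drop 5: Z rot0 at col 1 lands with bottom-row=8; cleared 0 line(s) (total 0); column heights now [0 10 10 9], max=10
Drop 6: I rot1 at col 0 lands with bottom-row=0; cleared 1 line(s) (total 1); column heights now [3 9 9 8], max=9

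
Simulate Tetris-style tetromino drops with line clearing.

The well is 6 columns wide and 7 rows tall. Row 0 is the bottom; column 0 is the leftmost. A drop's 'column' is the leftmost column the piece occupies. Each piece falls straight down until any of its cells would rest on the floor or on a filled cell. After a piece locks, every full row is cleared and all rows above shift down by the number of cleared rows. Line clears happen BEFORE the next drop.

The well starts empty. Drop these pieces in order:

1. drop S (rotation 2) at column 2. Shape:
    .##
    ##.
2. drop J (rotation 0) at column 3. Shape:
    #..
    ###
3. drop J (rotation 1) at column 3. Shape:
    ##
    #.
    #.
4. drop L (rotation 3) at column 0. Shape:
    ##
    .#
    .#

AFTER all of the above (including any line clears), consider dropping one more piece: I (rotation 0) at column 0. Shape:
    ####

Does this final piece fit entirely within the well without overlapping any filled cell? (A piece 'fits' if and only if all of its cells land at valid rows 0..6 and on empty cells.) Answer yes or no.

Drop 1: S rot2 at col 2 lands with bottom-row=0; cleared 0 line(s) (total 0); column heights now [0 0 1 2 2 0], max=2
Drop 2: J rot0 at col 3 lands with bottom-row=2; cleared 0 line(s) (total 0); column heights now [0 0 1 4 3 3], max=4
Drop 3: J rot1 at col 3 lands with bottom-row=4; cleared 0 line(s) (total 0); column heights now [0 0 1 7 7 3], max=7
Drop 4: L rot3 at col 0 lands with bottom-row=0; cleared 0 line(s) (total 0); column heights now [3 3 1 7 7 3], max=7
Test piece I rot0 at col 0 (width 4): heights before test = [3 3 1 7 7 3]; fits = False

Answer: no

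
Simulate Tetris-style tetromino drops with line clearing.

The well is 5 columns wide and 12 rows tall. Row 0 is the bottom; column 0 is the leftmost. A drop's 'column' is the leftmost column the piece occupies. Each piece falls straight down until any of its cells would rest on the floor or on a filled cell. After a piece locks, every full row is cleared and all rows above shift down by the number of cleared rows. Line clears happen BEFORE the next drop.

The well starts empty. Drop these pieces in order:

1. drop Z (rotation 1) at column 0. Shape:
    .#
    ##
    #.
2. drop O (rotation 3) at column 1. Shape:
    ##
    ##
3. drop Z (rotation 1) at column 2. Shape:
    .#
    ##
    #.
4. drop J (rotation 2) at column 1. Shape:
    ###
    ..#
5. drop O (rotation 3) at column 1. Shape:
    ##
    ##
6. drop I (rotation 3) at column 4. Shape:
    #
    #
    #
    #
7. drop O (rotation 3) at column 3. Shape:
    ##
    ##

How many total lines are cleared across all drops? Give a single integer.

Drop 1: Z rot1 at col 0 lands with bottom-row=0; cleared 0 line(s) (total 0); column heights now [2 3 0 0 0], max=3
Drop 2: O rot3 at col 1 lands with bottom-row=3; cleared 0 line(s) (total 0); column heights now [2 5 5 0 0], max=5
Drop 3: Z rot1 at col 2 lands with bottom-row=5; cleared 0 line(s) (total 0); column heights now [2 5 7 8 0], max=8
Drop 4: J rot2 at col 1 lands with bottom-row=8; cleared 0 line(s) (total 0); column heights now [2 10 10 10 0], max=10
Drop 5: O rot3 at col 1 lands with bottom-row=10; cleared 0 line(s) (total 0); column heights now [2 12 12 10 0], max=12
Drop 6: I rot3 at col 4 lands with bottom-row=0; cleared 0 line(s) (total 0); column heights now [2 12 12 10 4], max=12
Drop 7: O rot3 at col 3 lands with bottom-row=10; cleared 0 line(s) (total 0); column heights now [2 12 12 12 12], max=12

Answer: 0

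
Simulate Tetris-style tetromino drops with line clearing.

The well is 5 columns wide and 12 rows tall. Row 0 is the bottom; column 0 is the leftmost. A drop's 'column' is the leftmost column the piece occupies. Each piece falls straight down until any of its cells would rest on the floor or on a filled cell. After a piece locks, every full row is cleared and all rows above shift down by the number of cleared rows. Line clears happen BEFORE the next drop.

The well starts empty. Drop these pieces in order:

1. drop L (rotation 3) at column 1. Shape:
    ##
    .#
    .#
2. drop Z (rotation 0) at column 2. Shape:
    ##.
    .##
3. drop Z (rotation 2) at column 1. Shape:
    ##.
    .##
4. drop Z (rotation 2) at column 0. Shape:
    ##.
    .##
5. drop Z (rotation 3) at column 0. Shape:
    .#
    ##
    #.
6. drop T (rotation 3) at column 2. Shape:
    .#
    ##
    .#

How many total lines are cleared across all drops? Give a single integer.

Drop 1: L rot3 at col 1 lands with bottom-row=0; cleared 0 line(s) (total 0); column heights now [0 3 3 0 0], max=3
Drop 2: Z rot0 at col 2 lands with bottom-row=2; cleared 0 line(s) (total 0); column heights now [0 3 4 4 3], max=4
Drop 3: Z rot2 at col 1 lands with bottom-row=4; cleared 0 line(s) (total 0); column heights now [0 6 6 5 3], max=6
Drop 4: Z rot2 at col 0 lands with bottom-row=6; cleared 0 line(s) (total 0); column heights now [8 8 7 5 3], max=8
Drop 5: Z rot3 at col 0 lands with bottom-row=8; cleared 0 line(s) (total 0); column heights now [10 11 7 5 3], max=11
Drop 6: T rot3 at col 2 lands with bottom-row=6; cleared 0 line(s) (total 0); column heights now [10 11 8 9 3], max=11

Answer: 0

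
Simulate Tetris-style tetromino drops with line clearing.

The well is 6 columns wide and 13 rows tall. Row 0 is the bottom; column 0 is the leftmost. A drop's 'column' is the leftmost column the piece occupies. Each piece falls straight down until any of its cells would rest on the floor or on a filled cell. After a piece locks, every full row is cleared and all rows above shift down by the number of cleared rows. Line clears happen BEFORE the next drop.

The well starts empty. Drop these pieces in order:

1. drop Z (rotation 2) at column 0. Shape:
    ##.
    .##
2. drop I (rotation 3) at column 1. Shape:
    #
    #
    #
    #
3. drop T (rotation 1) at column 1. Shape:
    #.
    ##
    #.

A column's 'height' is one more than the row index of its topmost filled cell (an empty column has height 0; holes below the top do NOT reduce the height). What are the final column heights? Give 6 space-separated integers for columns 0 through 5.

Drop 1: Z rot2 at col 0 lands with bottom-row=0; cleared 0 line(s) (total 0); column heights now [2 2 1 0 0 0], max=2
Drop 2: I rot3 at col 1 lands with bottom-row=2; cleared 0 line(s) (total 0); column heights now [2 6 1 0 0 0], max=6
Drop 3: T rot1 at col 1 lands with bottom-row=6; cleared 0 line(s) (total 0); column heights now [2 9 8 0 0 0], max=9

Answer: 2 9 8 0 0 0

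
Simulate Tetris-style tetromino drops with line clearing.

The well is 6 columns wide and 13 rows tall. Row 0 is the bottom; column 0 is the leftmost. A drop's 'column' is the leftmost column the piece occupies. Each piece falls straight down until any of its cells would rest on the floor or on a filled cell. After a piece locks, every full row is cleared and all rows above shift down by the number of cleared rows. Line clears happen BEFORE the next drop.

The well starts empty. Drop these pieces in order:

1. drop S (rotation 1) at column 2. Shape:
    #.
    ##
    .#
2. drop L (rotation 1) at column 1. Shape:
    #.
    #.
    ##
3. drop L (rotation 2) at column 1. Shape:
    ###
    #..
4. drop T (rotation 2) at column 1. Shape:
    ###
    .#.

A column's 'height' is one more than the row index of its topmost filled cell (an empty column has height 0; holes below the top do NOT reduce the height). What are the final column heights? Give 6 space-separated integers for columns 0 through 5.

Drop 1: S rot1 at col 2 lands with bottom-row=0; cleared 0 line(s) (total 0); column heights now [0 0 3 2 0 0], max=3
Drop 2: L rot1 at col 1 lands with bottom-row=3; cleared 0 line(s) (total 0); column heights now [0 6 4 2 0 0], max=6
Drop 3: L rot2 at col 1 lands with bottom-row=6; cleared 0 line(s) (total 0); column heights now [0 8 8 8 0 0], max=8
Drop 4: T rot2 at col 1 lands with bottom-row=8; cleared 0 line(s) (total 0); column heights now [0 10 10 10 0 0], max=10

Answer: 0 10 10 10 0 0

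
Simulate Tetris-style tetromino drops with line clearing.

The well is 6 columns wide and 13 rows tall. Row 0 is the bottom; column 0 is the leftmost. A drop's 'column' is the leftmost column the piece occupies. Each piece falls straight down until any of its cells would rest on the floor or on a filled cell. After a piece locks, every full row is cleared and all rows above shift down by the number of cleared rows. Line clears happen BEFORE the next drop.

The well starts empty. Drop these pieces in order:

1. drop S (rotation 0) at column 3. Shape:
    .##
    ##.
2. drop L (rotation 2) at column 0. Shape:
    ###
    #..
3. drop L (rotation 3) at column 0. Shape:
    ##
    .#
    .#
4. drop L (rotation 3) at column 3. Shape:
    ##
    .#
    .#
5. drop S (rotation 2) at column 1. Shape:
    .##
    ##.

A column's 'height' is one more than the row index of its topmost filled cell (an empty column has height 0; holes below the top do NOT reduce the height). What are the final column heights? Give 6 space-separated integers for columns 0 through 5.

Answer: 5 6 7 7 5 2

Derivation:
Drop 1: S rot0 at col 3 lands with bottom-row=0; cleared 0 line(s) (total 0); column heights now [0 0 0 1 2 2], max=2
Drop 2: L rot2 at col 0 lands with bottom-row=0; cleared 0 line(s) (total 0); column heights now [2 2 2 1 2 2], max=2
Drop 3: L rot3 at col 0 lands with bottom-row=2; cleared 0 line(s) (total 0); column heights now [5 5 2 1 2 2], max=5
Drop 4: L rot3 at col 3 lands with bottom-row=2; cleared 0 line(s) (total 0); column heights now [5 5 2 5 5 2], max=5
Drop 5: S rot2 at col 1 lands with bottom-row=5; cleared 0 line(s) (total 0); column heights now [5 6 7 7 5 2], max=7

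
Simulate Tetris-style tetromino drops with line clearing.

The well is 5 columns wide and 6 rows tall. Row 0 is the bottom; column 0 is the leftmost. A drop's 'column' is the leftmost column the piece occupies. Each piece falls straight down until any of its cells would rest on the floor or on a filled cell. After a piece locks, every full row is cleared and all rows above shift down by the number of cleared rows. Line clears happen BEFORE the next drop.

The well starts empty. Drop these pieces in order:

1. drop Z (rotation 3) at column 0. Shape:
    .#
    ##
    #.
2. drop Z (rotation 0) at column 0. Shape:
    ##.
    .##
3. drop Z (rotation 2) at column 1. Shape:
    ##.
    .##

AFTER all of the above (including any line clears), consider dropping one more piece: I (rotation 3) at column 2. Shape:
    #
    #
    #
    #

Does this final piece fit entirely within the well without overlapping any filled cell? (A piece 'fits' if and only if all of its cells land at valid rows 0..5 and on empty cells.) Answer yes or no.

Drop 1: Z rot3 at col 0 lands with bottom-row=0; cleared 0 line(s) (total 0); column heights now [2 3 0 0 0], max=3
Drop 2: Z rot0 at col 0 lands with bottom-row=3; cleared 0 line(s) (total 0); column heights now [5 5 4 0 0], max=5
Drop 3: Z rot2 at col 1 lands with bottom-row=4; cleared 0 line(s) (total 0); column heights now [5 6 6 5 0], max=6
Test piece I rot3 at col 2 (width 1): heights before test = [5 6 6 5 0]; fits = False

Answer: no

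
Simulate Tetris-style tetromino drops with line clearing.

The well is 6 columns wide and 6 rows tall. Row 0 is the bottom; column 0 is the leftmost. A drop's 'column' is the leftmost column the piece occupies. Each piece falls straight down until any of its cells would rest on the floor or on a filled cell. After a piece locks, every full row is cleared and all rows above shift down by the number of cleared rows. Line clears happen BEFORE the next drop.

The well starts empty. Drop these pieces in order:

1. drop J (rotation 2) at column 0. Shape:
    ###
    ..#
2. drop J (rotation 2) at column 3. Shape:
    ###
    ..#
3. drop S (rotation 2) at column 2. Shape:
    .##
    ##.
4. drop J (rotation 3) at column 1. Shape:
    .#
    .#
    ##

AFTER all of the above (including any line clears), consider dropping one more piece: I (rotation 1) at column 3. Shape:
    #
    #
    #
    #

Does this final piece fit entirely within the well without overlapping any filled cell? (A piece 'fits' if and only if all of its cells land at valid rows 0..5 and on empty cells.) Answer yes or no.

Drop 1: J rot2 at col 0 lands with bottom-row=0; cleared 0 line(s) (total 0); column heights now [2 2 2 0 0 0], max=2
Drop 2: J rot2 at col 3 lands with bottom-row=0; cleared 1 line(s) (total 1); column heights now [0 0 1 0 0 1], max=1
Drop 3: S rot2 at col 2 lands with bottom-row=1; cleared 0 line(s) (total 1); column heights now [0 0 2 3 3 1], max=3
Drop 4: J rot3 at col 1 lands with bottom-row=2; cleared 0 line(s) (total 1); column heights now [0 3 5 3 3 1], max=5
Test piece I rot1 at col 3 (width 1): heights before test = [0 3 5 3 3 1]; fits = False

Answer: no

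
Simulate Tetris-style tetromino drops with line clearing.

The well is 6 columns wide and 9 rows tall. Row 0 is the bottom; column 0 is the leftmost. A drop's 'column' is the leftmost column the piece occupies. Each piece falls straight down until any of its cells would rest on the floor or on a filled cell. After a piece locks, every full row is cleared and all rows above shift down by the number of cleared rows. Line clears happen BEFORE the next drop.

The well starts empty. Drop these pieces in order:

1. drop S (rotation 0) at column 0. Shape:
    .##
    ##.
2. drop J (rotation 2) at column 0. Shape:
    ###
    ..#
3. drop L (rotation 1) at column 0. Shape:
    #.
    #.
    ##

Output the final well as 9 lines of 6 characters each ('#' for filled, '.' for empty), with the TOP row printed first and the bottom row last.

Answer: ......
......
#.....
#.....
##....
###...
..#...
.##...
##....

Derivation:
Drop 1: S rot0 at col 0 lands with bottom-row=0; cleared 0 line(s) (total 0); column heights now [1 2 2 0 0 0], max=2
Drop 2: J rot2 at col 0 lands with bottom-row=2; cleared 0 line(s) (total 0); column heights now [4 4 4 0 0 0], max=4
Drop 3: L rot1 at col 0 lands with bottom-row=4; cleared 0 line(s) (total 0); column heights now [7 5 4 0 0 0], max=7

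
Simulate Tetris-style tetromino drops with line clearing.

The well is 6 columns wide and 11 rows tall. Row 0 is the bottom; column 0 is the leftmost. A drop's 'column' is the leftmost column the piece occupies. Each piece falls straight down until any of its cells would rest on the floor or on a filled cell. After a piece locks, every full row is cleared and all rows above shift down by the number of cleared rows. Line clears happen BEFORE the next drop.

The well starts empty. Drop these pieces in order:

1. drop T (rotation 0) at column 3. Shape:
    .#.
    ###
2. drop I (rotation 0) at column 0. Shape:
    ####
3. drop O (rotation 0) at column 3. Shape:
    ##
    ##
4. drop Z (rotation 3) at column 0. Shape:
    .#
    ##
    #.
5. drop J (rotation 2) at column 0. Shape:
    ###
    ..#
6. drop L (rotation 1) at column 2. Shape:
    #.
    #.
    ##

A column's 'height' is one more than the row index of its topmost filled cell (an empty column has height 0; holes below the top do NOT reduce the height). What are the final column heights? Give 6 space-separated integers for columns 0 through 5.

Drop 1: T rot0 at col 3 lands with bottom-row=0; cleared 0 line(s) (total 0); column heights now [0 0 0 1 2 1], max=2
Drop 2: I rot0 at col 0 lands with bottom-row=1; cleared 0 line(s) (total 0); column heights now [2 2 2 2 2 1], max=2
Drop 3: O rot0 at col 3 lands with bottom-row=2; cleared 0 line(s) (total 0); column heights now [2 2 2 4 4 1], max=4
Drop 4: Z rot3 at col 0 lands with bottom-row=2; cleared 0 line(s) (total 0); column heights now [4 5 2 4 4 1], max=5
Drop 5: J rot2 at col 0 lands with bottom-row=4; cleared 0 line(s) (total 0); column heights now [6 6 6 4 4 1], max=6
Drop 6: L rot1 at col 2 lands with bottom-row=6; cleared 0 line(s) (total 0); column heights now [6 6 9 7 4 1], max=9

Answer: 6 6 9 7 4 1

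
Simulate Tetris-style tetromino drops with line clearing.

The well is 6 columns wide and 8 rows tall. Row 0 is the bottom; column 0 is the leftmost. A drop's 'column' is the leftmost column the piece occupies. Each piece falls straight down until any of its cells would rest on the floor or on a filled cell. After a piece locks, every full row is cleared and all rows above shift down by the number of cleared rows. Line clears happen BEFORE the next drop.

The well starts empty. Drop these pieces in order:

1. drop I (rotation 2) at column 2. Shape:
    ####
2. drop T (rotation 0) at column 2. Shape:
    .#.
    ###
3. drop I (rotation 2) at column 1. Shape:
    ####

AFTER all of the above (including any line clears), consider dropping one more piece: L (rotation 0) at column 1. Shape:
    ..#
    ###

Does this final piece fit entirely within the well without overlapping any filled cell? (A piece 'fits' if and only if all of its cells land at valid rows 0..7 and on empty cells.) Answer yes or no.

Answer: yes

Derivation:
Drop 1: I rot2 at col 2 lands with bottom-row=0; cleared 0 line(s) (total 0); column heights now [0 0 1 1 1 1], max=1
Drop 2: T rot0 at col 2 lands with bottom-row=1; cleared 0 line(s) (total 0); column heights now [0 0 2 3 2 1], max=3
Drop 3: I rot2 at col 1 lands with bottom-row=3; cleared 0 line(s) (total 0); column heights now [0 4 4 4 4 1], max=4
Test piece L rot0 at col 1 (width 3): heights before test = [0 4 4 4 4 1]; fits = True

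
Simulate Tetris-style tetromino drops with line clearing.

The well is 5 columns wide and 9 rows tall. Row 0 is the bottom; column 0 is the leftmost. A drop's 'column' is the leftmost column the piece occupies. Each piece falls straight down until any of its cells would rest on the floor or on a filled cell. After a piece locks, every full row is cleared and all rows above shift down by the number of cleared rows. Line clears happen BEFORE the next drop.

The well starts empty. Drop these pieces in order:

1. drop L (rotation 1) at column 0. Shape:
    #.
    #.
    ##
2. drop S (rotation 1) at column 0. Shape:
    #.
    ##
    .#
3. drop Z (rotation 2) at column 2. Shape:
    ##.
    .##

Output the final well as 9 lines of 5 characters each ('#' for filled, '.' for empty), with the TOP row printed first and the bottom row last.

Answer: .....
.....
.....
.....
#....
##...
##...
#.##.
##.##

Derivation:
Drop 1: L rot1 at col 0 lands with bottom-row=0; cleared 0 line(s) (total 0); column heights now [3 1 0 0 0], max=3
Drop 2: S rot1 at col 0 lands with bottom-row=2; cleared 0 line(s) (total 0); column heights now [5 4 0 0 0], max=5
Drop 3: Z rot2 at col 2 lands with bottom-row=0; cleared 0 line(s) (total 0); column heights now [5 4 2 2 1], max=5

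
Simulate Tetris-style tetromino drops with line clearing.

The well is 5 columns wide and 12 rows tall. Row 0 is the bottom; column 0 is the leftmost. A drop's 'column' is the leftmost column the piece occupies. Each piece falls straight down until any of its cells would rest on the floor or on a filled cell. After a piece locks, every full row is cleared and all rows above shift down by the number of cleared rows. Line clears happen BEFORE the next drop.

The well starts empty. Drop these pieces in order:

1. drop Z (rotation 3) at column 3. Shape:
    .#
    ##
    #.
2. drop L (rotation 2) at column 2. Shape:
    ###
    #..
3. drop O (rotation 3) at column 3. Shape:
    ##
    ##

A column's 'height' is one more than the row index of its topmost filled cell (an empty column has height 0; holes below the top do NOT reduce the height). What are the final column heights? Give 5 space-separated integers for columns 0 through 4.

Drop 1: Z rot3 at col 3 lands with bottom-row=0; cleared 0 line(s) (total 0); column heights now [0 0 0 2 3], max=3
Drop 2: L rot2 at col 2 lands with bottom-row=2; cleared 0 line(s) (total 0); column heights now [0 0 4 4 4], max=4
Drop 3: O rot3 at col 3 lands with bottom-row=4; cleared 0 line(s) (total 0); column heights now [0 0 4 6 6], max=6

Answer: 0 0 4 6 6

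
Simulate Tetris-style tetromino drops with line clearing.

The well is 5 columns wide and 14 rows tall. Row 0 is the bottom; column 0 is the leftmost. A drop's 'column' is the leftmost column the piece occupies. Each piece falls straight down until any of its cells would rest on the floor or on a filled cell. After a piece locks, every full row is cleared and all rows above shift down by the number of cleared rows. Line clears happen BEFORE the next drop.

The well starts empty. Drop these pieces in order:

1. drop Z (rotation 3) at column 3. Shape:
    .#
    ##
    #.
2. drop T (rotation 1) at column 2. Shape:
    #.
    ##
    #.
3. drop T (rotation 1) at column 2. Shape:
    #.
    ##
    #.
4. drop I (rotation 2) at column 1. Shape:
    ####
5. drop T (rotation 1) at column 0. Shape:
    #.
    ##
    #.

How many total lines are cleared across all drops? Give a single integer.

Drop 1: Z rot3 at col 3 lands with bottom-row=0; cleared 0 line(s) (total 0); column heights now [0 0 0 2 3], max=3
Drop 2: T rot1 at col 2 lands with bottom-row=1; cleared 0 line(s) (total 0); column heights now [0 0 4 3 3], max=4
Drop 3: T rot1 at col 2 lands with bottom-row=4; cleared 0 line(s) (total 0); column heights now [0 0 7 6 3], max=7
Drop 4: I rot2 at col 1 lands with bottom-row=7; cleared 0 line(s) (total 0); column heights now [0 8 8 8 8], max=8
Drop 5: T rot1 at col 0 lands with bottom-row=7; cleared 1 line(s) (total 1); column heights now [9 8 7 6 3], max=9

Answer: 1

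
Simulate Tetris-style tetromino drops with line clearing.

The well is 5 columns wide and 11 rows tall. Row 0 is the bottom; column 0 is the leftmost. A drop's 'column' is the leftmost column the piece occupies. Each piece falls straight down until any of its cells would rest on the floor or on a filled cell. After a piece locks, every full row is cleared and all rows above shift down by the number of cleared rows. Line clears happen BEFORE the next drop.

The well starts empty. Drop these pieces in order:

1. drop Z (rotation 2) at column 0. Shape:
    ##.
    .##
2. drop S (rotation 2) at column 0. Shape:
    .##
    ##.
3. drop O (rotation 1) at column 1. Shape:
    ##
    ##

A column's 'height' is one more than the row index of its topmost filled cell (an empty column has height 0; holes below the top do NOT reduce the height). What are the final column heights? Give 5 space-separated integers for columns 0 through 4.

Drop 1: Z rot2 at col 0 lands with bottom-row=0; cleared 0 line(s) (total 0); column heights now [2 2 1 0 0], max=2
Drop 2: S rot2 at col 0 lands with bottom-row=2; cleared 0 line(s) (total 0); column heights now [3 4 4 0 0], max=4
Drop 3: O rot1 at col 1 lands with bottom-row=4; cleared 0 line(s) (total 0); column heights now [3 6 6 0 0], max=6

Answer: 3 6 6 0 0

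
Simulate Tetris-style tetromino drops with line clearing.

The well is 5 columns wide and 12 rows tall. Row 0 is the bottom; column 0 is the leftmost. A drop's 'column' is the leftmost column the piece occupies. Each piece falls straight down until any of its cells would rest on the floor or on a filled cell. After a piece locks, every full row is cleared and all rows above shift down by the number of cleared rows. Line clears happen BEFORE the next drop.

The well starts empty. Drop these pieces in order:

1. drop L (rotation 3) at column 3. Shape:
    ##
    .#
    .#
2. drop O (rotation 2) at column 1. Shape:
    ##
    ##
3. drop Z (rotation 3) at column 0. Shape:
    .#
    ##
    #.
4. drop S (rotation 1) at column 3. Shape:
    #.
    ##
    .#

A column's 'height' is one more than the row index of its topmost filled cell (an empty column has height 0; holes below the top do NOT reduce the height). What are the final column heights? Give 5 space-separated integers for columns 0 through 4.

Drop 1: L rot3 at col 3 lands with bottom-row=0; cleared 0 line(s) (total 0); column heights now [0 0 0 3 3], max=3
Drop 2: O rot2 at col 1 lands with bottom-row=0; cleared 0 line(s) (total 0); column heights now [0 2 2 3 3], max=3
Drop 3: Z rot3 at col 0 lands with bottom-row=1; cleared 0 line(s) (total 0); column heights now [3 4 2 3 3], max=4
Drop 4: S rot1 at col 3 lands with bottom-row=3; cleared 0 line(s) (total 0); column heights now [3 4 2 6 5], max=6

Answer: 3 4 2 6 5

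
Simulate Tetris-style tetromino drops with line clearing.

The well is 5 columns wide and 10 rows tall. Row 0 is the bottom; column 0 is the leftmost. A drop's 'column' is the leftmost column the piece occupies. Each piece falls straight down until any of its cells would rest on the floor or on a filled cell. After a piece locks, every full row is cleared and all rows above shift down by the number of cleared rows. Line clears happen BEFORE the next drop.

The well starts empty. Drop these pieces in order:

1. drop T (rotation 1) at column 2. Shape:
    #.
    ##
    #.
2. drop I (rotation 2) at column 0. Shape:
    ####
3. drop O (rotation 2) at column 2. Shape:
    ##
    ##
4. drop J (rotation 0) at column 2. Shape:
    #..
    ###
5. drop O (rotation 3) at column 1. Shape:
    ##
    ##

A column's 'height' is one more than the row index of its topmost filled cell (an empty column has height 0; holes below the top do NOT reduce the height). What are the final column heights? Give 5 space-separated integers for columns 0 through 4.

Answer: 4 10 10 7 7

Derivation:
Drop 1: T rot1 at col 2 lands with bottom-row=0; cleared 0 line(s) (total 0); column heights now [0 0 3 2 0], max=3
Drop 2: I rot2 at col 0 lands with bottom-row=3; cleared 0 line(s) (total 0); column heights now [4 4 4 4 0], max=4
Drop 3: O rot2 at col 2 lands with bottom-row=4; cleared 0 line(s) (total 0); column heights now [4 4 6 6 0], max=6
Drop 4: J rot0 at col 2 lands with bottom-row=6; cleared 0 line(s) (total 0); column heights now [4 4 8 7 7], max=8
Drop 5: O rot3 at col 1 lands with bottom-row=8; cleared 0 line(s) (total 0); column heights now [4 10 10 7 7], max=10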